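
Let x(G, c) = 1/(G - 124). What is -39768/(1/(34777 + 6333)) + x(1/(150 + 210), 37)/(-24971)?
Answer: -1822349275956902760/1114680469 ≈ -1.6349e+9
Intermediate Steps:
x(G, c) = 1/(-124 + G)
-39768/(1/(34777 + 6333)) + x(1/(150 + 210), 37)/(-24971) = -39768/(1/(34777 + 6333)) + 1/(-124 + 1/(150 + 210)*(-24971)) = -39768/(1/41110) - 1/24971/(-124 + 1/360) = -39768/1/41110 - 1/24971/(-124 + 1/360) = -39768*41110 - 1/24971/(-44639/360) = -1634862480 - 360/44639*(-1/24971) = -1634862480 + 360/1114680469 = -1822349275956902760/1114680469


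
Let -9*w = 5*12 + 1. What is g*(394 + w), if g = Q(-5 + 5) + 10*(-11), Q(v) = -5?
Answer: -400775/9 ≈ -44531.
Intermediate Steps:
g = -115 (g = -5 + 10*(-11) = -5 - 110 = -115)
w = -61/9 (w = -(5*12 + 1)/9 = -(60 + 1)/9 = -⅑*61 = -61/9 ≈ -6.7778)
g*(394 + w) = -115*(394 - 61/9) = -115*3485/9 = -400775/9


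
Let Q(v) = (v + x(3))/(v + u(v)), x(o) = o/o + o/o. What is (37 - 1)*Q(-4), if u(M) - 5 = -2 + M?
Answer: 72/5 ≈ 14.400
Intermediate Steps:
u(M) = 3 + M (u(M) = 5 + (-2 + M) = 3 + M)
x(o) = 2 (x(o) = 1 + 1 = 2)
Q(v) = (2 + v)/(3 + 2*v) (Q(v) = (v + 2)/(v + (3 + v)) = (2 + v)/(3 + 2*v))
(37 - 1)*Q(-4) = (37 - 1)*((2 - 4)/(3 + 2*(-4))) = 36*(-2/(3 - 8)) = 36*(-2/(-5)) = 36*(-⅕*(-2)) = 36*(⅖) = 72/5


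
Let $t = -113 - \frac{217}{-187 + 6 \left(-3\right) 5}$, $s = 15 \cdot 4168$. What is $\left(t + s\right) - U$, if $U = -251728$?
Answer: $\frac{87015612}{277} \approx 3.1414 \cdot 10^{5}$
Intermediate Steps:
$s = 62520$
$t = - \frac{31084}{277}$ ($t = -113 - \frac{217}{-187 - 90} = -113 - \frac{217}{-277} = -113 - - \frac{217}{277} = -113 + \frac{217}{277} = - \frac{31084}{277} \approx -112.22$)
$\left(t + s\right) - U = \left(- \frac{31084}{277} + 62520\right) - -251728 = \frac{17286956}{277} + 251728 = \frac{87015612}{277}$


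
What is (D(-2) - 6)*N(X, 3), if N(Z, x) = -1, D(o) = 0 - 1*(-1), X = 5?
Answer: 5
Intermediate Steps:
D(o) = 1 (D(o) = 0 + 1 = 1)
(D(-2) - 6)*N(X, 3) = (1 - 6)*(-1) = -5*(-1) = 5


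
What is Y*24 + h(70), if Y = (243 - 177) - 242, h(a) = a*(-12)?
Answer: -5064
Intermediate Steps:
h(a) = -12*a
Y = -176 (Y = 66 - 242 = -176)
Y*24 + h(70) = -176*24 - 12*70 = -4224 - 840 = -5064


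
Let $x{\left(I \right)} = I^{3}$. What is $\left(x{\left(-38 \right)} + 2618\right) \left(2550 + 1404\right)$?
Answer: $-206612316$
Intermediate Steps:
$\left(x{\left(-38 \right)} + 2618\right) \left(2550 + 1404\right) = \left(\left(-38\right)^{3} + 2618\right) \left(2550 + 1404\right) = \left(-54872 + 2618\right) 3954 = \left(-52254\right) 3954 = -206612316$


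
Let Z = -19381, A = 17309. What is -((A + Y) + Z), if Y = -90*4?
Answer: 2432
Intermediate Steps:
Y = -360
-((A + Y) + Z) = -((17309 - 360) - 19381) = -(16949 - 19381) = -1*(-2432) = 2432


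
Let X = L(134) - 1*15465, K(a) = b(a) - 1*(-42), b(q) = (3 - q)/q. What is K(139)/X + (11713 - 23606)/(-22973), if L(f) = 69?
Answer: 12660275623/24581615406 ≈ 0.51503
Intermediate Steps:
b(q) = (3 - q)/q
K(a) = 42 + (3 - a)/a (K(a) = (3 - a)/a - 1*(-42) = (3 - a)/a + 42 = 42 + (3 - a)/a)
X = -15396 (X = 69 - 1*15465 = 69 - 15465 = -15396)
K(139)/X + (11713 - 23606)/(-22973) = (41 + 3/139)/(-15396) + (11713 - 23606)/(-22973) = (41 + 3*(1/139))*(-1/15396) - 11893*(-1/22973) = (41 + 3/139)*(-1/15396) + 11893/22973 = (5702/139)*(-1/15396) + 11893/22973 = -2851/1070022 + 11893/22973 = 12660275623/24581615406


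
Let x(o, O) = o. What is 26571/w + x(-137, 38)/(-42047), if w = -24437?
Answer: -1113882968/1027502539 ≈ -1.0841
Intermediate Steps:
26571/w + x(-137, 38)/(-42047) = 26571/(-24437) - 137/(-42047) = 26571*(-1/24437) - 137*(-1/42047) = -26571/24437 + 137/42047 = -1113882968/1027502539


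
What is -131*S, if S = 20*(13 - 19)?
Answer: 15720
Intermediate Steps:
S = -120 (S = 20*(-6) = -120)
-131*S = -131*(-120) = 15720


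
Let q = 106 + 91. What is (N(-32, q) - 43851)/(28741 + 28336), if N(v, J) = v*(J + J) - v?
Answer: -56427/57077 ≈ -0.98861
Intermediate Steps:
q = 197
N(v, J) = -v + 2*J*v (N(v, J) = v*(2*J) - v = 2*J*v - v = -v + 2*J*v)
(N(-32, q) - 43851)/(28741 + 28336) = (-32*(-1 + 2*197) - 43851)/(28741 + 28336) = (-32*(-1 + 394) - 43851)/57077 = (-32*393 - 43851)*(1/57077) = (-12576 - 43851)*(1/57077) = -56427*1/57077 = -56427/57077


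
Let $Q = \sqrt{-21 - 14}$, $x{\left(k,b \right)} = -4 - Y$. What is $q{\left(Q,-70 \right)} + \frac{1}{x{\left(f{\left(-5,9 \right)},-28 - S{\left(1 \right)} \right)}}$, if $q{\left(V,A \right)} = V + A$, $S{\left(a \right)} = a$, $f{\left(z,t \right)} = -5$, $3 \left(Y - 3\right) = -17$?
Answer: $- \frac{283}{4} + i \sqrt{35} \approx -70.75 + 5.9161 i$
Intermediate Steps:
$Y = - \frac{8}{3}$ ($Y = 3 + \frac{1}{3} \left(-17\right) = 3 - \frac{17}{3} = - \frac{8}{3} \approx -2.6667$)
$x{\left(k,b \right)} = - \frac{4}{3}$ ($x{\left(k,b \right)} = -4 - - \frac{8}{3} = -4 + \frac{8}{3} = - \frac{4}{3}$)
$Q = i \sqrt{35}$ ($Q = \sqrt{-35} = i \sqrt{35} \approx 5.9161 i$)
$q{\left(V,A \right)} = A + V$
$q{\left(Q,-70 \right)} + \frac{1}{x{\left(f{\left(-5,9 \right)},-28 - S{\left(1 \right)} \right)}} = \left(-70 + i \sqrt{35}\right) + \frac{1}{- \frac{4}{3}} = \left(-70 + i \sqrt{35}\right) - \frac{3}{4} = - \frac{283}{4} + i \sqrt{35}$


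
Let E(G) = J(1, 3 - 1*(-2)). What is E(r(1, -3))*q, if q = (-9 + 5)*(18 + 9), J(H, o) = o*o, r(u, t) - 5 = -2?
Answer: -2700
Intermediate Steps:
r(u, t) = 3 (r(u, t) = 5 - 2 = 3)
J(H, o) = o**2
E(G) = 25 (E(G) = (3 - 1*(-2))**2 = (3 + 2)**2 = 5**2 = 25)
q = -108 (q = -4*27 = -108)
E(r(1, -3))*q = 25*(-108) = -2700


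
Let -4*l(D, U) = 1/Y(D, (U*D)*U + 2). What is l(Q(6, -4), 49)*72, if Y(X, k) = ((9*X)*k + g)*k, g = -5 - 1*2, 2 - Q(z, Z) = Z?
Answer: -9/5604892100 ≈ -1.6057e-9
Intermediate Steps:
Q(z, Z) = 2 - Z
g = -7 (g = -5 - 2 = -7)
Y(X, k) = k*(-7 + 9*X*k) (Y(X, k) = ((9*X)*k - 7)*k = (9*X*k - 7)*k = (-7 + 9*X*k)*k = k*(-7 + 9*X*k))
l(D, U) = -1/(4*(-7 + 9*D*(2 + D*U²))*(2 + D*U²)) (l(D, U) = -1/((-7 + 9*D*((U*D)*U + 2))*((U*D)*U + 2))/4 = -1/((-7 + 9*D*((D*U)*U + 2))*((D*U)*U + 2))/4 = -1/((-7 + 9*D*(D*U² + 2))*(D*U² + 2))/4 = -1/((-7 + 9*D*(2 + D*U²))*(2 + D*U²))/4 = -1/(4*(-7 + 9*D*(2 + D*U²))*(2 + D*U²)))
l(Q(6, -4), 49)*72 = -1/(4*(-7 + 9*(2 - 1*(-4))*(2 + (2 - 1*(-4))*49²))*(2 + (2 - 1*(-4))*49²))*72 = -1/(4*(-7 + 9*(2 + 4)*(2 + (2 + 4)*2401))*(2 + (2 + 4)*2401))*72 = -1/(4*(-7 + 9*6*(2 + 6*2401))*(2 + 6*2401))*72 = -1/(4*(-7 + 9*6*(2 + 14406))*(2 + 14406))*72 = -¼/(-7 + 9*6*14408*14408)*72 = -¼*1/14408/(-7 + 778032)*72 = -¼*1/14408/778025*72 = -¼*1/778025*1/14408*72 = -1/44839136800*72 = -9/5604892100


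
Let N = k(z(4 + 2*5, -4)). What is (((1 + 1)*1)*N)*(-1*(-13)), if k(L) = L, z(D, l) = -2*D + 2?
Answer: -676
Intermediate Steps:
z(D, l) = 2 - 2*D
N = -26 (N = 2 - 2*(4 + 2*5) = 2 - 2*(4 + 10) = 2 - 2*14 = 2 - 28 = -26)
(((1 + 1)*1)*N)*(-1*(-13)) = (((1 + 1)*1)*(-26))*(-1*(-13)) = ((2*1)*(-26))*13 = (2*(-26))*13 = -52*13 = -676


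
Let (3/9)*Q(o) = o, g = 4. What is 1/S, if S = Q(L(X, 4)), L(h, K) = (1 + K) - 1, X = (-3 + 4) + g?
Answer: 1/12 ≈ 0.083333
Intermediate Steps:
X = 5 (X = (-3 + 4) + 4 = 1 + 4 = 5)
L(h, K) = K
Q(o) = 3*o
S = 12 (S = 3*4 = 12)
1/S = 1/12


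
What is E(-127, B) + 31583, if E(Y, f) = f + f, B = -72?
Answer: 31439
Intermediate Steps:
E(Y, f) = 2*f
E(-127, B) + 31583 = 2*(-72) + 31583 = -144 + 31583 = 31439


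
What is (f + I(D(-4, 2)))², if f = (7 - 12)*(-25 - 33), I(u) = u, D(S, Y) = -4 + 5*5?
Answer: 96721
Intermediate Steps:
D(S, Y) = 21 (D(S, Y) = -4 + 25 = 21)
f = 290 (f = -5*(-58) = 290)
(f + I(D(-4, 2)))² = (290 + 21)² = 311² = 96721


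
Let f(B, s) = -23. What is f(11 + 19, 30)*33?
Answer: -759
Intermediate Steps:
f(11 + 19, 30)*33 = -23*33 = -759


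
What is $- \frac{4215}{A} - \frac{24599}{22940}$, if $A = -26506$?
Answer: $- \frac{277664497}{304023820} \approx -0.9133$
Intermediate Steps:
$- \frac{4215}{A} - \frac{24599}{22940} = - \frac{4215}{-26506} - \frac{24599}{22940} = \left(-4215\right) \left(- \frac{1}{26506}\right) - \frac{24599}{22940} = \frac{4215}{26506} - \frac{24599}{22940} = - \frac{277664497}{304023820}$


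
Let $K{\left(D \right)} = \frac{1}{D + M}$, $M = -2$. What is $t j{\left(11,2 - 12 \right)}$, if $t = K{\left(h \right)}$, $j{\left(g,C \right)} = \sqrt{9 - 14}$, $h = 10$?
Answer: $\frac{i \sqrt{5}}{8} \approx 0.27951 i$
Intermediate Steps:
$j{\left(g,C \right)} = i \sqrt{5}$ ($j{\left(g,C \right)} = \sqrt{-5} = i \sqrt{5}$)
$K{\left(D \right)} = \frac{1}{-2 + D}$ ($K{\left(D \right)} = \frac{1}{D - 2} = \frac{1}{-2 + D}$)
$t = \frac{1}{8}$ ($t = \frac{1}{-2 + 10} = \frac{1}{8} \approx 0.125$)
$t j{\left(11,2 - 12 \right)} = \frac{i \sqrt{5}}{8}$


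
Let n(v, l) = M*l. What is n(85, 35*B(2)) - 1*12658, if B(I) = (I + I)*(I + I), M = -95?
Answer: -65858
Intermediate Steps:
B(I) = 4*I² (B(I) = (2*I)*(2*I) = 4*I²)
n(v, l) = -95*l
n(85, 35*B(2)) - 1*12658 = -3325*4*2² - 1*12658 = -3325*4*4 - 12658 = -3325*16 - 12658 = -95*560 - 12658 = -53200 - 12658 = -65858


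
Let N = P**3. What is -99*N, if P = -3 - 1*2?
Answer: 12375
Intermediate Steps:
P = -5 (P = -3 - 2 = -5)
N = -125 (N = (-5)**3 = -125)
-99*N = -99*(-125) = 12375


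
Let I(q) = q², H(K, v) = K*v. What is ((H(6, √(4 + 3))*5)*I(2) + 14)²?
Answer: 100996 + 3360*√7 ≈ 1.0989e+5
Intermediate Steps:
((H(6, √(4 + 3))*5)*I(2) + 14)² = (((6*√(4 + 3))*5)*2² + 14)² = (((6*√7)*5)*4 + 14)² = ((30*√7)*4 + 14)² = (120*√7 + 14)² = (14 + 120*√7)²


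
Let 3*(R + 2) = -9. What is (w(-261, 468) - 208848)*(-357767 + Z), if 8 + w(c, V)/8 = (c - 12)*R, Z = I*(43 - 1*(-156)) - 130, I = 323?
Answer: 58134411040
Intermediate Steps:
R = -5 (R = -2 + (⅓)*(-9) = -2 - 3 = -5)
Z = 64147 (Z = 323*(43 - 1*(-156)) - 130 = 323*(43 + 156) - 130 = 323*199 - 130 = 64277 - 130 = 64147)
w(c, V) = 416 - 40*c (w(c, V) = -64 + 8*((c - 12)*(-5)) = -64 + 8*((-12 + c)*(-5)) = -64 + 8*(60 - 5*c) = -64 + (480 - 40*c) = 416 - 40*c)
(w(-261, 468) - 208848)*(-357767 + Z) = ((416 - 40*(-261)) - 208848)*(-357767 + 64147) = ((416 + 10440) - 208848)*(-293620) = (10856 - 208848)*(-293620) = -197992*(-293620) = 58134411040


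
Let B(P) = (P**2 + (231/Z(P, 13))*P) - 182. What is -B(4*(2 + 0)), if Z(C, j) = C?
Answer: -113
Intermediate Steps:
B(P) = 49 + P**2 (B(P) = (P**2 + (231/P)*P) - 182 = (P**2 + 231) - 182 = (231 + P**2) - 182 = 49 + P**2)
-B(4*(2 + 0)) = -(49 + (4*(2 + 0))**2) = -(49 + (4*2)**2) = -(49 + 8**2) = -(49 + 64) = -1*113 = -113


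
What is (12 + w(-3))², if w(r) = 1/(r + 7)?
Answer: 2401/16 ≈ 150.06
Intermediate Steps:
w(r) = 1/(7 + r)
(12 + w(-3))² = (12 + 1/(7 - 3))² = (12 + 1/4)² = (12 + ¼)² = (49/4)² = 2401/16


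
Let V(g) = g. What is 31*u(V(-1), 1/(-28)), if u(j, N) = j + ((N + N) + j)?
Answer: -899/14 ≈ -64.214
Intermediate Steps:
u(j, N) = 2*N + 2*j (u(j, N) = j + (2*N + j) = j + (j + 2*N) = 2*N + 2*j)
31*u(V(-1), 1/(-28)) = 31*(2/(-28) + 2*(-1)) = 31*(2*(-1/28) - 2) = 31*(-1/14 - 2) = 31*(-29/14) = -899/14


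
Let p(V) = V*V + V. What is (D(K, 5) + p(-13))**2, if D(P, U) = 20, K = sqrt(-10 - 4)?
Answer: 30976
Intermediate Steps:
K = I*sqrt(14) (K = sqrt(-14) = I*sqrt(14) ≈ 3.7417*I)
p(V) = V + V**2 (p(V) = V**2 + V = V + V**2)
(D(K, 5) + p(-13))**2 = (20 - 13*(1 - 13))**2 = (20 - 13*(-12))**2 = (20 + 156)**2 = 176**2 = 30976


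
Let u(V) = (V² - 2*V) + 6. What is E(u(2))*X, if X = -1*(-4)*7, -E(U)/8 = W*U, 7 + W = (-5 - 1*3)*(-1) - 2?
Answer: 1344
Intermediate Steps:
W = -1 (W = -7 + ((-5 - 1*3)*(-1) - 2) = -7 + ((-5 - 3)*(-1) - 2) = -7 + (-8*(-1) - 2) = -7 + (8 - 2) = -7 + 6 = -1)
u(V) = 6 + V² - 2*V
E(U) = 8*U (E(U) = -(-8)*U = 8*U)
X = 28 (X = 4*7 = 28)
E(u(2))*X = (8*(6 + 2² - 2*2))*28 = (8*(6 + 4 - 4))*28 = (8*6)*28 = 48*28 = 1344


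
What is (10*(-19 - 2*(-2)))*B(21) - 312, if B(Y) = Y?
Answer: -3462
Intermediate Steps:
(10*(-19 - 2*(-2)))*B(21) - 312 = (10*(-19 - 2*(-2)))*21 - 312 = (10*(-19 + 4))*21 - 312 = (10*(-15))*21 - 312 = -150*21 - 312 = -3150 - 312 = -3462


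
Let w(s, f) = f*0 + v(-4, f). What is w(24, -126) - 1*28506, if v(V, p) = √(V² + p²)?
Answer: -28506 + 2*√3973 ≈ -28380.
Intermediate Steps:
w(s, f) = √(16 + f²) (w(s, f) = f*0 + √((-4)² + f²) = 0 + √(16 + f²) = √(16 + f²))
w(24, -126) - 1*28506 = √(16 + (-126)²) - 1*28506 = √(16 + 15876) - 28506 = √15892 - 28506 = 2*√3973 - 28506 = -28506 + 2*√3973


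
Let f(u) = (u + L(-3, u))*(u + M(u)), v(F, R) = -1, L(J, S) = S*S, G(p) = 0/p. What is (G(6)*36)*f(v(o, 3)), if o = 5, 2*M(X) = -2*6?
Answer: 0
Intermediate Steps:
M(X) = -6 (M(X) = (-2*6)/2 = (½)*(-12) = -6)
G(p) = 0
L(J, S) = S²
f(u) = (-6 + u)*(u + u²) (f(u) = (u + u²)*(u - 6) = (u + u²)*(-6 + u) = (-6 + u)*(u + u²))
(G(6)*36)*f(v(o, 3)) = (0*36)*(-(-6 + (-1)² - 5*(-1))) = 0*(-(-6 + 1 + 5)) = 0*(-1*0) = 0*0 = 0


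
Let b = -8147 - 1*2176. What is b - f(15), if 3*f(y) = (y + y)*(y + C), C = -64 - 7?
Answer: -9763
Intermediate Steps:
C = -71
f(y) = 2*y*(-71 + y)/3 (f(y) = ((y + y)*(y - 71))/3 = ((2*y)*(-71 + y))/3 = (2*y*(-71 + y))/3 = 2*y*(-71 + y)/3)
b = -10323 (b = -8147 - 2176 = -10323)
b - f(15) = -10323 - 2*15*(-71 + 15)/3 = -10323 - 2*15*(-56)/3 = -10323 - 1*(-560) = -10323 + 560 = -9763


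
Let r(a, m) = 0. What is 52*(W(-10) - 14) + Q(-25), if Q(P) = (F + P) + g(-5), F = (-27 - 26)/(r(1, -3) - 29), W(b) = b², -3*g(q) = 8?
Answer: 386816/87 ≈ 4446.2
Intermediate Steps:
g(q) = -8/3 (g(q) = -⅓*8 = -8/3)
F = 53/29 (F = (-27 - 26)/(0 - 29) = -53/(-29) = -53*(-1/29) = 53/29 ≈ 1.8276)
Q(P) = -73/87 + P (Q(P) = (53/29 + P) - 8/3 = -73/87 + P)
52*(W(-10) - 14) + Q(-25) = 52*((-10)² - 14) + (-73/87 - 25) = 52*(100 - 14) - 2248/87 = 52*86 - 2248/87 = 4472 - 2248/87 = 386816/87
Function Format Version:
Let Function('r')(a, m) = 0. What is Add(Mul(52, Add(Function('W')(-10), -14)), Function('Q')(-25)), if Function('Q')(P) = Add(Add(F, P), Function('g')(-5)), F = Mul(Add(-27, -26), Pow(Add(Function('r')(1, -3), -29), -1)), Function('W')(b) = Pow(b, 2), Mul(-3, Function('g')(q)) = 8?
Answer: Rational(386816, 87) ≈ 4446.2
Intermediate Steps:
Function('g')(q) = Rational(-8, 3) (Function('g')(q) = Mul(Rational(-1, 3), 8) = Rational(-8, 3))
F = Rational(53, 29) (F = Mul(Add(-27, -26), Pow(Add(0, -29), -1)) = Mul(-53, Pow(-29, -1)) = Mul(-53, Rational(-1, 29)) = Rational(53, 29) ≈ 1.8276)
Function('Q')(P) = Add(Rational(-73, 87), P) (Function('Q')(P) = Add(Add(Rational(53, 29), P), Rational(-8, 3)) = Add(Rational(-73, 87), P))
Add(Mul(52, Add(Function('W')(-10), -14)), Function('Q')(-25)) = Add(Mul(52, Add(Pow(-10, 2), -14)), Add(Rational(-73, 87), -25)) = Add(Mul(52, Add(100, -14)), Rational(-2248, 87)) = Add(Mul(52, 86), Rational(-2248, 87)) = Add(4472, Rational(-2248, 87)) = Rational(386816, 87)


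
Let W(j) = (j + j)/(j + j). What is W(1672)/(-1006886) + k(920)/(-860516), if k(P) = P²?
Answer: -213057292729/216610378294 ≈ -0.98360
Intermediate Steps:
W(j) = 1 (W(j) = (2*j)/((2*j)) = (2*j)*(1/(2*j)) = 1)
W(1672)/(-1006886) + k(920)/(-860516) = 1/(-1006886) + 920²/(-860516) = 1*(-1/1006886) + 846400*(-1/860516) = -1/1006886 - 211600/215129 = -213057292729/216610378294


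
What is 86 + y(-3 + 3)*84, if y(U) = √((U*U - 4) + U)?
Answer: 86 + 168*I ≈ 86.0 + 168.0*I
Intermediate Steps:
y(U) = √(-4 + U + U²) (y(U) = √((U² - 4) + U) = √((-4 + U²) + U) = √(-4 + U + U²))
86 + y(-3 + 3)*84 = 86 + √(-4 + (-3 + 3) + (-3 + 3)²)*84 = 86 + √(-4 + 0 + 0²)*84 = 86 + √(-4 + 0 + 0)*84 = 86 + √(-4)*84 = 86 + (2*I)*84 = 86 + 168*I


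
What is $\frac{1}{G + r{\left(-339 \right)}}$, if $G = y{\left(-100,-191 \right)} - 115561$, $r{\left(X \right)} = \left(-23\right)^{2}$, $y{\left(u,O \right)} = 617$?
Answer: $- \frac{1}{114415} \approx -8.7401 \cdot 10^{-6}$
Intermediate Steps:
$r{\left(X \right)} = 529$
$G = -114944$ ($G = 617 - 115561 = -114944$)
$\frac{1}{G + r{\left(-339 \right)}} = \frac{1}{-114944 + 529} = \frac{1}{-114415} = - \frac{1}{114415}$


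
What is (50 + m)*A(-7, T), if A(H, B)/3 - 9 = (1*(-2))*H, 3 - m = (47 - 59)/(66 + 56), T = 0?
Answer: 223491/61 ≈ 3663.8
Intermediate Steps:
m = 189/61 (m = 3 - (47 - 59)/(66 + 56) = 3 - (-12)/122 = 3 - 1*(-6/61) = 3 + 6/61 = 189/61 ≈ 3.0984)
A(H, B) = 27 - 6*H (A(H, B) = 27 + 3*((1*(-2))*H) = 27 + 3*(-2*H) = 27 - 6*H)
(50 + m)*A(-7, T) = (50 + 189/61)*(27 - 6*(-7)) = 3239*(27 + 42)/61 = (3239/61)*69 = 223491/61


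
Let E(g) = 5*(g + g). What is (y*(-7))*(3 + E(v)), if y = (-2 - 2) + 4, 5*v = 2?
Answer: 0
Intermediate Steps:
v = 2/5 (v = (1/5)*2 = 2/5 ≈ 0.40000)
E(g) = 10*g (E(g) = 5*(2*g) = 10*g)
y = 0 (y = -4 + 4 = 0)
(y*(-7))*(3 + E(v)) = (0*(-7))*(3 + 10*(2/5)) = 0*(3 + 4) = 0*7 = 0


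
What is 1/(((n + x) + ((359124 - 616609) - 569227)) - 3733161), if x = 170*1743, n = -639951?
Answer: -1/4903514 ≈ -2.0394e-7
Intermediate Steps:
x = 296310
1/(((n + x) + ((359124 - 616609) - 569227)) - 3733161) = 1/(((-639951 + 296310) + ((359124 - 616609) - 569227)) - 3733161) = 1/((-343641 + (-257485 - 569227)) - 3733161) = 1/((-343641 - 826712) - 3733161) = 1/(-1170353 - 3733161) = 1/(-4903514) = -1/4903514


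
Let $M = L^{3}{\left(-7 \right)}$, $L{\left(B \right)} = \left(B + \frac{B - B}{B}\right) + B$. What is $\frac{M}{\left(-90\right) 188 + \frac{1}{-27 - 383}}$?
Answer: $\frac{1125040}{6937201} \approx 0.16217$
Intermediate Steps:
$L{\left(B \right)} = 2 B$ ($L{\left(B \right)} = \left(B + \frac{0}{B}\right) + B = \left(B + 0\right) + B = B + B = 2 B$)
$M = -2744$ ($M = \left(2 \left(-7\right)\right)^{3} = \left(-14\right)^{3} = -2744$)
$\frac{M}{\left(-90\right) 188 + \frac{1}{-27 - 383}} = - \frac{2744}{\left(-90\right) 188 + \frac{1}{-27 - 383}} = - \frac{2744}{-16920 + \frac{1}{-410}} = - \frac{2744}{-16920 - \frac{1}{410}} = - \frac{2744}{- \frac{6937201}{410}} = \left(-2744\right) \left(- \frac{410}{6937201}\right) = \frac{1125040}{6937201}$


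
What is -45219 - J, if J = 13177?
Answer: -58396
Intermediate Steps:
-45219 - J = -45219 - 1*13177 = -45219 - 13177 = -58396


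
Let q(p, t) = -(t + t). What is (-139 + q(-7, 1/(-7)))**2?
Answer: 942841/49 ≈ 19242.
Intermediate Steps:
q(p, t) = -2*t
(-139 + q(-7, 1/(-7)))**2 = (-139 - 2/(-7))**2 = (-139 - 2*(-1/7))**2 = (-139 + 2/7)**2 = (-971/7)**2 = 942841/49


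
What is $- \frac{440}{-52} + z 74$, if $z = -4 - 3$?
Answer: $- \frac{6624}{13} \approx -509.54$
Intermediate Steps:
$z = -7$ ($z = -4 - 3 = -7$)
$- \frac{440}{-52} + z 74 = - \frac{440}{-52} - 518 = \left(-440\right) \left(- \frac{1}{52}\right) - 518 = \frac{110}{13} - 518 = - \frac{6624}{13}$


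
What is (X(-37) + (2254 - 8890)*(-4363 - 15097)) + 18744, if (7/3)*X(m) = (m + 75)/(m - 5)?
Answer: 6328609877/49 ≈ 1.2916e+8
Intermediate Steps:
X(m) = 3*(75 + m)/(7*(-5 + m)) (X(m) = 3*((m + 75)/(m - 5))/7 = 3*((75 + m)/(-5 + m))/7 = 3*(75 + m)/(7*(-5 + m)))
(X(-37) + (2254 - 8890)*(-4363 - 15097)) + 18744 = (3*(75 - 37)/(7*(-5 - 37)) + (2254 - 8890)*(-4363 - 15097)) + 18744 = ((3/7)*38/(-42) - 6636*(-19460)) + 18744 = ((3/7)*(-1/42)*38 + 129136560) + 18744 = (-19/49 + 129136560) + 18744 = 6327691421/49 + 18744 = 6328609877/49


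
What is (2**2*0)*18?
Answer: 0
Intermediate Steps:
(2**2*0)*18 = (4*0)*18 = 0*18 = 0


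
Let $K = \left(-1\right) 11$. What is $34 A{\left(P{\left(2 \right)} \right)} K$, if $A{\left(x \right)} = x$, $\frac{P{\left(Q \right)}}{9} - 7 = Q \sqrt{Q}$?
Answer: $-23562 - 6732 \sqrt{2} \approx -33083.0$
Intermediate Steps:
$K = -11$
$P{\left(Q \right)} = 63 + 9 Q^{\frac{3}{2}}$ ($P{\left(Q \right)} = 63 + 9 Q \sqrt{Q} = 63 + 9 Q^{\frac{3}{2}}$)
$34 A{\left(P{\left(2 \right)} \right)} K = 34 \left(63 + 9 \cdot 2^{\frac{3}{2}}\right) \left(-11\right) = 34 \left(63 + 9 \cdot 2 \sqrt{2}\right) \left(-11\right) = 34 \left(63 + 18 \sqrt{2}\right) \left(-11\right) = \left(2142 + 612 \sqrt{2}\right) \left(-11\right) = -23562 - 6732 \sqrt{2}$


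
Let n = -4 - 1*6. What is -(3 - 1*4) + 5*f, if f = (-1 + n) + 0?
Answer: -54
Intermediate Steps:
n = -10 (n = -4 - 6 = -10)
f = -11 (f = (-1 - 10) + 0 = -11 + 0 = -11)
-(3 - 1*4) + 5*f = -(3 - 1*4) + 5*(-11) = -(3 - 4) - 55 = -1*(-1) - 55 = 1 - 55 = -54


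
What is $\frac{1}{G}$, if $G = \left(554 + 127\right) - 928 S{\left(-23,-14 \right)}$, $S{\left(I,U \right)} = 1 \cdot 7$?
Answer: $- \frac{1}{5815} \approx -0.00017197$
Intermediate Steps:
$S{\left(I,U \right)} = 7$
$G = -5815$ ($G = \left(554 + 127\right) - 6496 = 681 - 6496 = -5815$)
$\frac{1}{G} = \frac{1}{-5815} = - \frac{1}{5815}$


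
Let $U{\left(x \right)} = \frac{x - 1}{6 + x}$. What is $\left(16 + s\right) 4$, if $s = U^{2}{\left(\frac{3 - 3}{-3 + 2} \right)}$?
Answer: $\frac{577}{9} \approx 64.111$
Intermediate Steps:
$U{\left(x \right)} = \frac{-1 + x}{6 + x}$
$s = \frac{1}{36}$ ($s = \left(\frac{-1 + \frac{3 - 3}{-3 + 2}}{6 + \frac{3 - 3}{-3 + 2}}\right)^{2} = \left(\frac{-1 + \frac{0}{-1}}{6 + \frac{0}{-1}}\right)^{2} = \left(\frac{-1 + 0 \left(-1\right)}{6 + 0 \left(-1\right)}\right)^{2} = \left(\frac{-1 + 0}{6 + 0}\right)^{2} = \left(\frac{1}{6} \left(-1\right)\right)^{2} = \left(- \frac{1}{6}\right)^{2} = \frac{1}{36} \approx 0.027778$)
$\left(16 + s\right) 4 = \left(16 + \frac{1}{36}\right) 4 = \frac{577}{36} \cdot 4 = \frac{577}{9}$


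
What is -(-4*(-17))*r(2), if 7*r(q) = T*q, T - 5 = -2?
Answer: -408/7 ≈ -58.286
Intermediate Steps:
T = 3 (T = 5 - 2 = 3)
r(q) = 3*q/7 (r(q) = (3*q)/7 = 3*q/7)
-(-4*(-17))*r(2) = -(-4*(-17))*(3/7)*2 = -68*6/7 = -1*408/7 = -408/7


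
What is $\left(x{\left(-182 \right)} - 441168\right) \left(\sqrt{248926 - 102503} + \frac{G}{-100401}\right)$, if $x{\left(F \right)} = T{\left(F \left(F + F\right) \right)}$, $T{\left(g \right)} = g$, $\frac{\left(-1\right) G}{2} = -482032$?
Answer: $\frac{51635267840}{14343} - 374920 \sqrt{146423} \approx -1.3986 \cdot 10^{8}$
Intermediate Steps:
$G = 964064$ ($G = \left(-2\right) \left(-482032\right) = 964064$)
$x{\left(F \right)} = 2 F^{2}$ ($x{\left(F \right)} = F \left(F + F\right) = F 2 F = 2 F^{2}$)
$\left(x{\left(-182 \right)} - 441168\right) \left(\sqrt{248926 - 102503} + \frac{G}{-100401}\right) = \left(2 \left(-182\right)^{2} - 441168\right) \left(\sqrt{248926 - 102503} + \frac{964064}{-100401}\right) = \left(2 \cdot 33124 - 441168\right) \left(\sqrt{146423} + 964064 \left(- \frac{1}{100401}\right)\right) = \left(66248 - 441168\right) \left(\sqrt{146423} - \frac{964064}{100401}\right) = - 374920 \left(- \frac{964064}{100401} + \sqrt{146423}\right) = \frac{51635267840}{14343} - 374920 \sqrt{146423}$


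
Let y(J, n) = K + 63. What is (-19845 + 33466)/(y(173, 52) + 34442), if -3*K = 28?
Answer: 40863/103487 ≈ 0.39486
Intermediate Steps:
K = -28/3 (K = -⅓*28 = -28/3 ≈ -9.3333)
y(J, n) = 161/3 (y(J, n) = -28/3 + 63 = 161/3)
(-19845 + 33466)/(y(173, 52) + 34442) = (-19845 + 33466)/(161/3 + 34442) = 13621/(103487/3) = 13621*(3/103487) = 40863/103487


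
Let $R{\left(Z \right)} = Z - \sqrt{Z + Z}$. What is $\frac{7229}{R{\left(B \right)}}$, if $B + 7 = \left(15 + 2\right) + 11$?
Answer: $\frac{7229}{19} + \frac{7229 \sqrt{42}}{399} \approx 497.89$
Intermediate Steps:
$B = 21$ ($B = -7 + \left(\left(15 + 2\right) + 11\right) = -7 + \left(17 + 11\right) = -7 + 28 = 21$)
$R{\left(Z \right)} = Z - \sqrt{2} \sqrt{Z}$ ($R{\left(Z \right)} = Z - \sqrt{2 Z} = Z - \sqrt{2} \sqrt{Z}$)
$\frac{7229}{R{\left(B \right)}} = \frac{7229}{21 - \sqrt{2} \sqrt{21}} = \frac{7229}{21 - \sqrt{42}}$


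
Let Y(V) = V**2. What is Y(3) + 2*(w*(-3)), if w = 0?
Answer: 9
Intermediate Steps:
Y(3) + 2*(w*(-3)) = 3**2 + 2*(0*(-3)) = 9 + 2*0 = 9 + 0 = 9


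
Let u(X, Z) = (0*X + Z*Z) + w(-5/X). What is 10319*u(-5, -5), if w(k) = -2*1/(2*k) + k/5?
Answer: 1248599/5 ≈ 2.4972e+5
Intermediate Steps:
w(k) = -1/k + k/5 (w(k) = -1/k + k*(1/5) = -1/k + k/5)
u(X, Z) = Z**2 - 1/X + X/5 (u(X, Z) = (0*X + Z*Z) + (-1/((-5/X)) + (-5/X)/5) = (0 + Z**2) + (-(-1)*X/5 - 1/X) = Z**2 + (X/5 - 1/X) = Z**2 + (-1/X + X/5) = Z**2 - 1/X + X/5)
10319*u(-5, -5) = 10319*((-5)**2 - 1/(-5) + (1/5)*(-5)) = 10319*(25 - 1*(-1/5) - 1) = 10319*(25 + 1/5 - 1) = 10319*(121/5) = 1248599/5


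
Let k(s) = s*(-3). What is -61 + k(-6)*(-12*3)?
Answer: -709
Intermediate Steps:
k(s) = -3*s
-61 + k(-6)*(-12*3) = -61 + (-3*(-6))*(-12*3) = -61 + 18*(-36) = -61 - 648 = -709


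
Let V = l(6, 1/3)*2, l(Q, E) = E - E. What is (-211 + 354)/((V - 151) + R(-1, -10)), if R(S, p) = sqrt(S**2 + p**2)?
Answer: -21593/22700 - 143*sqrt(101)/22700 ≈ -1.0145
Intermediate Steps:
l(Q, E) = 0
V = 0 (V = 0*2 = 0)
(-211 + 354)/((V - 151) + R(-1, -10)) = (-211 + 354)/((0 - 151) + sqrt((-1)**2 + (-10)**2)) = 143/(-151 + sqrt(1 + 100)) = 143/(-151 + sqrt(101))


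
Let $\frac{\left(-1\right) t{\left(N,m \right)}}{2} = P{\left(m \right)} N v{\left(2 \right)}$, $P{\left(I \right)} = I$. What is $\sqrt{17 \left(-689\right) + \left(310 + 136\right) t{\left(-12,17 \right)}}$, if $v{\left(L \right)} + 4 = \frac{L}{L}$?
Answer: $i \sqrt{557617} \approx 746.74 i$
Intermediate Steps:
$v{\left(L \right)} = -3$ ($v{\left(L \right)} = -4 + \frac{L}{L} = -4 + 1 = -3$)
$t{\left(N,m \right)} = 6 N m$ ($t{\left(N,m \right)} = - 2 m N \left(-3\right) = - 2 N m \left(-3\right) = - 2 \left(- 3 N m\right) = 6 N m$)
$\sqrt{17 \left(-689\right) + \left(310 + 136\right) t{\left(-12,17 \right)}} = \sqrt{17 \left(-689\right) + \left(310 + 136\right) 6 \left(-12\right) 17} = \sqrt{-11713 + 446 \left(-1224\right)} = \sqrt{-11713 - 545904} = \sqrt{-557617} = i \sqrt{557617}$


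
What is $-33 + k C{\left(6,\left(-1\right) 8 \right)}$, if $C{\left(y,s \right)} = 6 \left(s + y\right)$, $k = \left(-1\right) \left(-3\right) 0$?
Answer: $-33$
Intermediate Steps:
$k = 0$ ($k = 3 \cdot 0 = 0$)
$C{\left(y,s \right)} = 6 s + 6 y$
$-33 + k C{\left(6,\left(-1\right) 8 \right)} = -33 + 0 \left(6 \left(\left(-1\right) 8\right) + 6 \cdot 6\right) = -33 + 0 \left(6 \left(-8\right) + 36\right) = -33 + 0 \left(-48 + 36\right) = -33 + 0 \left(-12\right) = -33 + 0 = -33$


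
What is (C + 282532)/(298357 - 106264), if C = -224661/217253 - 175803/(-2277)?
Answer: 46600682493718/31675180421511 ≈ 1.4712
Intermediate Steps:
C = 12560725354/164895027 (C = -224661*1/217253 - 175803*(-1/2277) = -224661/217253 + 58601/759 = 12560725354/164895027 ≈ 76.174)
(C + 282532)/(298357 - 106264) = (12560725354/164895027 + 282532)/(298357 - 106264) = (46600682493718/164895027)/192093 = (46600682493718/164895027)*(1/192093) = 46600682493718/31675180421511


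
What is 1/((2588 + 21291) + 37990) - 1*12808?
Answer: -792418151/61869 ≈ -12808.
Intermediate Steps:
1/((2588 + 21291) + 37990) - 1*12808 = 1/(23879 + 37990) - 12808 = 1/61869 - 12808 = -792418151/61869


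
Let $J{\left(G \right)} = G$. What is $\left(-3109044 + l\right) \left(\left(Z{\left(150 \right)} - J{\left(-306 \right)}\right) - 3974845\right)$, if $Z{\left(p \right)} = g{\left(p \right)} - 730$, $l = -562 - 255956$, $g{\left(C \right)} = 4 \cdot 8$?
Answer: $13378906588194$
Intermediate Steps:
$g{\left(C \right)} = 32$
$l = -256518$ ($l = -562 - 255956 = -256518$)
$Z{\left(p \right)} = -698$ ($Z{\left(p \right)} = 32 - 730 = -698$)
$\left(-3109044 + l\right) \left(\left(Z{\left(150 \right)} - J{\left(-306 \right)}\right) - 3974845\right) = \left(-3109044 - 256518\right) \left(\left(-698 - -306\right) - 3974845\right) = - 3365562 \left(\left(-698 + 306\right) - 3974845\right) = - 3365562 \left(-392 - 3974845\right) = \left(-3365562\right) \left(-3975237\right) = 13378906588194$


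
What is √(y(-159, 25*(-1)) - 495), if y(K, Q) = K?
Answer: I*√654 ≈ 25.573*I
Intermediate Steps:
√(y(-159, 25*(-1)) - 495) = √(-159 - 495) = √(-654) = I*√654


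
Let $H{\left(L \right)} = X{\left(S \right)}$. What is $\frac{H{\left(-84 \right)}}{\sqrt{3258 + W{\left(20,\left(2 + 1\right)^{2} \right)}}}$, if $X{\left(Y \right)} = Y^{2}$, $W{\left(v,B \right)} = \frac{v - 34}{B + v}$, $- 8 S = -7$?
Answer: $\frac{49 \sqrt{684893}}{3022976} \approx 0.013414$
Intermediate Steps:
$S = \frac{7}{8}$ ($S = \left(- \frac{1}{8}\right) \left(-7\right) = \frac{7}{8} \approx 0.875$)
$W{\left(v,B \right)} = \frac{-34 + v}{B + v}$
$H{\left(L \right)} = \frac{49}{64}$ ($H{\left(L \right)} = \left(\frac{7}{8}\right)^{2} = \frac{49}{64}$)
$\frac{H{\left(-84 \right)}}{\sqrt{3258 + W{\left(20,\left(2 + 1\right)^{2} \right)}}} = \frac{49}{64 \sqrt{3258 + \frac{-34 + 20}{\left(2 + 1\right)^{2} + 20}}} = \frac{49}{64 \sqrt{3258 + \frac{1}{3^{2} + 20} \left(-14\right)}} = \frac{49}{64 \sqrt{3258 + \frac{1}{9 + 20} \left(-14\right)}} = \frac{49}{64 \sqrt{3258 + \frac{1}{29} \left(-14\right)}} = \frac{49}{64 \sqrt{3258 - \frac{14}{29}}} = \frac{49}{64 \sqrt{\frac{94468}{29}}} = \frac{49}{64 \frac{2 \sqrt{684893}}{29}} = \frac{49 \frac{\sqrt{684893}}{47234}}{64} = \frac{49 \sqrt{684893}}{3022976}$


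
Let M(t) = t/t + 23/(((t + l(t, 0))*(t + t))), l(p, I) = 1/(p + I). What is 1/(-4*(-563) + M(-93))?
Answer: 17300/38976923 ≈ 0.00044385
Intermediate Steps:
l(p, I) = 1/(I + p)
M(t) = 1 + 23/(2*t*(t + 1/t)) (M(t) = t/t + 23/(((t + 1/(0 + t))*(t + t))) = 1 + 23/(((t + 1/t)*(2*t))) = 1 + 23/((2*t*(t + 1/t))) = 1 + 23*(1/(2*t*(t + 1/t))) = 1 + 23/(2*t*(t + 1/t)))
1/(-4*(-563) + M(-93)) = 1/(-4*(-563) + (25/2 + (-93)²)/(1 + (-93)²)) = 1/(2252 + (25/2 + 8649)/(1 + 8649)) = 1/(2252 + (17323/2)/8650) = 1/(2252 + (1/8650)*(17323/2)) = 1/(2252 + 17323/17300) = 1/(38976923/17300) = 17300/38976923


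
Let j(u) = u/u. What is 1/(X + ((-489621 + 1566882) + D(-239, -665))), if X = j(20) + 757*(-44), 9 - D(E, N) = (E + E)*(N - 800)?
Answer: 1/343693 ≈ 2.9096e-6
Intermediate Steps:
D(E, N) = 9 - 2*E*(-800 + N) (D(E, N) = 9 - (E + E)*(N - 800) = 9 - 2*E*(-800 + N))
j(u) = 1
X = -33307 (X = 1 + 757*(-44) = 1 - 33308 = -33307)
1/(X + ((-489621 + 1566882) + D(-239, -665))) = 1/(-33307 + ((-489621 + 1566882) + (9 + 1600*(-239) - 2*(-239)*(-665)))) = 1/(-33307 + (1077261 + (9 - 382400 - 317870))) = 1/(-33307 + (1077261 - 700261)) = 1/(-33307 + 377000) = 1/343693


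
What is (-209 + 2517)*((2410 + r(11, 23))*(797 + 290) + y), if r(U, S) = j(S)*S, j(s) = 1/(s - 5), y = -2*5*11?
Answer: 54442351474/9 ≈ 6.0492e+9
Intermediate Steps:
y = -110 (y = -10*11 = -110)
j(s) = 1/(-5 + s)
r(U, S) = S/(-5 + S)
(-209 + 2517)*((2410 + r(11, 23))*(797 + 290) + y) = (-209 + 2517)*((2410 + 23/(-5 + 23))*(797 + 290) - 110) = 2308*((2410 + 23/18)*1087 - 110) = 2308*((43403/18)*1087 - 110) = 2308*(47179061/18 - 110) = 2308*(47177081/18) = 54442351474/9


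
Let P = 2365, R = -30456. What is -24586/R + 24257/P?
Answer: 398458541/36014220 ≈ 11.064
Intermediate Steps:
-24586/R + 24257/P = -24586/(-30456) + 24257/2365 = -24586*(-1/30456) + 24257*(1/2365) = 12293/15228 + 24257/2365 = 398458541/36014220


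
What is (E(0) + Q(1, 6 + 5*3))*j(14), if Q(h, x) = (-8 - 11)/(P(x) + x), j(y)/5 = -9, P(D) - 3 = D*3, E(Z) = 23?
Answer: -29730/29 ≈ -1025.2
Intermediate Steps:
P(D) = 3 + 3*D (P(D) = 3 + D*3 = 3 + 3*D)
j(y) = -45 (j(y) = 5*(-9) = -45)
Q(h, x) = -19/(3 + 4*x) (Q(h, x) = (-8 - 11)/((3 + 3*x) + x) = -19/(3 + 4*x))
(E(0) + Q(1, 6 + 5*3))*j(14) = (23 - 19/(3 + 4*(6 + 5*3)))*(-45) = (23 - 19/(3 + 4*(6 + 15)))*(-45) = (23 - 19/(3 + 4*21))*(-45) = (23 - 19/(3 + 84))*(-45) = (23 - 19/87)*(-45) = (1982/87)*(-45) = -29730/29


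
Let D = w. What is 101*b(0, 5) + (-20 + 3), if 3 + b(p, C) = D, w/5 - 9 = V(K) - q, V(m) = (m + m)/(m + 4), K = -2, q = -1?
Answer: 3720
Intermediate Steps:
V(m) = 2*m/(4 + m) (V(m) = (2*m)/(4 + m) = 2*m/(4 + m))
w = 40 (w = 45 + 5*(2*(-2)/(4 - 2) - 1*(-1)) = 45 + 5*(2*(-2)/2 + 1) = 45 + 5*(2*(-2)*(1/2) + 1) = 45 + 5*(-2 + 1) = 45 + 5*(-1) = 45 - 5 = 40)
D = 40
b(p, C) = 37 (b(p, C) = -3 + 40 = 37)
101*b(0, 5) + (-20 + 3) = 101*37 + (-20 + 3) = 3737 - 17 = 3720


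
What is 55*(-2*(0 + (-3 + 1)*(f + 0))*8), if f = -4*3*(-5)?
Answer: 105600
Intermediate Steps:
f = 60 (f = -12*(-5) = 60)
55*(-2*(0 + (-3 + 1)*(f + 0))*8) = 55*(-2*(0 + (-3 + 1)*(60 + 0))*8) = 55*(-2*(0 - 2*60)*8) = 55*(-2*(0 - 120)*8) = 55*(-2*(-120)*8) = 55*(240*8) = 55*1920 = 105600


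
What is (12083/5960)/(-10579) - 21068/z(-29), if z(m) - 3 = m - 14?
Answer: 6641773069/12610168 ≈ 526.70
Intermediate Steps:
z(m) = -11 + m (z(m) = 3 + (m - 14) = 3 + (-14 + m) = -11 + m)
(12083/5960)/(-10579) - 21068/z(-29) = (12083/5960)/(-10579) - 21068/(-11 - 29) = (12083*(1/5960))*(-1/10579) - 21068/(-40) = (12083/5960)*(-1/10579) - 21068*(-1/40) = -12083/63050840 + 5267/10 = 6641773069/12610168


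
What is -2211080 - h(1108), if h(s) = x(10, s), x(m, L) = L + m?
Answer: -2212198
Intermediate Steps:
h(s) = 10 + s (h(s) = s + 10 = 10 + s)
-2211080 - h(1108) = -2211080 - (10 + 1108) = -2211080 - 1*1118 = -2211080 - 1118 = -2212198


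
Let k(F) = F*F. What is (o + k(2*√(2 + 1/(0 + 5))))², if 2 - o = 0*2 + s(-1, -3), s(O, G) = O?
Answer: 3481/25 ≈ 139.24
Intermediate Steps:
k(F) = F²
o = 3 (o = 2 - (0*2 - 1) = 2 - (0 - 1) = 2 - 1*(-1) = 2 + 1 = 3)
(o + k(2*√(2 + 1/(0 + 5))))² = (3 + (2*√(2 + 1/(0 + 5)))²)² = (3 + (2*√(2 + 1/5))²)² = (3 + (2*√(2 + ⅕))²)² = (3 + (2*√(11/5))²)² = (3 + (2*(√55/5))²)² = (3 + (2*√55/5)²)² = (3 + 44/5)² = (59/5)² = 3481/25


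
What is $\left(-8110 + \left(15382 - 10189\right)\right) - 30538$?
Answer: $-33455$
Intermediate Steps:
$\left(-8110 + \left(15382 - 10189\right)\right) - 30538 = \left(-8110 + 5193\right) - 30538 = -2917 - 30538 = -33455$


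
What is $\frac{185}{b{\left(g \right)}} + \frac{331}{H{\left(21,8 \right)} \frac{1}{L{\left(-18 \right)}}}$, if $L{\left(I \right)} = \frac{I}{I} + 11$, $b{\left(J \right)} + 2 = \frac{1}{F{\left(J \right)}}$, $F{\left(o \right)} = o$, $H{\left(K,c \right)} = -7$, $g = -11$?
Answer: $- \frac{105601}{161} \approx -655.91$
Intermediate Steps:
$b{\left(J \right)} = -2 + \frac{1}{J}$
$L{\left(I \right)} = 12$ ($L{\left(I \right)} = 1 + 11 = 12$)
$\frac{185}{b{\left(g \right)}} + \frac{331}{H{\left(21,8 \right)} \frac{1}{L{\left(-18 \right)}}} = \frac{185}{-2 + \frac{1}{-11}} + \frac{331}{\left(-7\right) \frac{1}{12}} = \frac{185}{-2 - \frac{1}{11}} + \frac{331}{\left(-7\right) \frac{1}{12}} = \frac{185}{- \frac{23}{11}} + \frac{331}{- \frac{7}{12}} = 185 \left(- \frac{11}{23}\right) + 331 \left(- \frac{12}{7}\right) = - \frac{2035}{23} - \frac{3972}{7} = - \frac{105601}{161}$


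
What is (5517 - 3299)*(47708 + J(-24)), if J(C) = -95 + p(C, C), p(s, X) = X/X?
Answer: 105607852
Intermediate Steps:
p(s, X) = 1
J(C) = -94 (J(C) = -95 + 1 = -94)
(5517 - 3299)*(47708 + J(-24)) = (5517 - 3299)*(47708 - 94) = 2218*47614 = 105607852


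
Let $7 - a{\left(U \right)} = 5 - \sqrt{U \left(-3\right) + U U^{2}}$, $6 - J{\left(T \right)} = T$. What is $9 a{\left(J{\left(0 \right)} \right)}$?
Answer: $18 + 27 \sqrt{22} \approx 144.64$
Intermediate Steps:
$J{\left(T \right)} = 6 - T$
$a{\left(U \right)} = 2 + \sqrt{U^{3} - 3 U}$ ($a{\left(U \right)} = 7 - \left(5 - \sqrt{U \left(-3\right) + U U^{2}}\right) = 7 - \left(5 - \sqrt{- 3 U + U^{3}}\right) = 7 - \left(5 - \sqrt{U^{3} - 3 U}\right) = 7 + \left(-5 + \sqrt{U^{3} - 3 U}\right) = 2 + \sqrt{U^{3} - 3 U}$)
$9 a{\left(J{\left(0 \right)} \right)} = 9 \left(2 + \sqrt{\left(6 - 0\right) \left(-3 + \left(6 - 0\right)^{2}\right)}\right) = 9 \left(2 + \sqrt{\left(6 + 0\right) \left(-3 + \left(6 + 0\right)^{2}\right)}\right) = 9 \left(2 + \sqrt{6 \left(-3 + 6^{2}\right)}\right) = 9 \left(2 + \sqrt{6 \left(-3 + 36\right)}\right) = 9 \left(2 + \sqrt{6 \cdot 33}\right) = 9 \left(2 + \sqrt{198}\right) = 9 \left(2 + 3 \sqrt{22}\right) = 18 + 27 \sqrt{22}$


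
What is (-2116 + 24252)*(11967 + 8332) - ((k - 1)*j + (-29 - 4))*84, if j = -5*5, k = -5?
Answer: 449328836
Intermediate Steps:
j = -25
(-2116 + 24252)*(11967 + 8332) - ((k - 1)*j + (-29 - 4))*84 = (-2116 + 24252)*(11967 + 8332) - ((-5 - 1)*(-25) + (-29 - 4))*84 = 22136*20299 - (-6*(-25) - 33)*84 = 449338664 - (150 - 33)*84 = 449338664 - 117*84 = 449338664 - 1*9828 = 449338664 - 9828 = 449328836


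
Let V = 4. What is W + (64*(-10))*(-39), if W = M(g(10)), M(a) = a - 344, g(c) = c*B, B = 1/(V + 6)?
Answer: 24617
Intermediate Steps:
B = 1/10 (B = 1/(4 + 6) = 1/10 ≈ 0.10000)
g(c) = c/10 (g(c) = c*(1/10) = c/10)
M(a) = -344 + a
W = -343 (W = -344 + (1/10)*10 = -344 + 1 = -343)
W + (64*(-10))*(-39) = -343 + (64*(-10))*(-39) = -343 - 640*(-39) = -343 + 24960 = 24617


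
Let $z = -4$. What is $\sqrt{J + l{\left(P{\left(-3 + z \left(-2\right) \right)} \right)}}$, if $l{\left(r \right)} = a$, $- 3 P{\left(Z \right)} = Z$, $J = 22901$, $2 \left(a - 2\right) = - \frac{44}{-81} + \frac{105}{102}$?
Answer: $\frac{\sqrt{2144618935}}{306} \approx 151.34$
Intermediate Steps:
$a = \frac{15347}{5508}$ ($a = 2 + \frac{- \frac{44}{-81} + \frac{105}{102}}{2} = 2 + \frac{\left(-44\right) \left(- \frac{1}{81}\right) + 105 \cdot \frac{1}{102}}{2} = 2 + \frac{\frac{44}{81} + \frac{35}{34}}{2} = 2 + \frac{1}{2} \cdot \frac{4331}{2754} = 2 + \frac{4331}{5508} = \frac{15347}{5508} \approx 2.7863$)
$P{\left(Z \right)} = - \frac{Z}{3}$
$l{\left(r \right)} = \frac{15347}{5508}$
$\sqrt{J + l{\left(P{\left(-3 + z \left(-2\right) \right)} \right)}} = \sqrt{22901 + \frac{15347}{5508}} = \sqrt{\frac{126154055}{5508}} = \frac{\sqrt{2144618935}}{306}$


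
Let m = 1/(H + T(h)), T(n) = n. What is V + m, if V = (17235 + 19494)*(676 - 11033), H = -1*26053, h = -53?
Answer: -9930781216819/26106 ≈ -3.8040e+8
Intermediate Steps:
H = -26053
V = -380402253 (V = 36729*(-10357) = -380402253)
m = -1/26106 (m = 1/(-26053 - 53) = 1/(-26106) = -1/26106 ≈ -3.8305e-5)
V + m = -380402253 - 1/26106 = -9930781216819/26106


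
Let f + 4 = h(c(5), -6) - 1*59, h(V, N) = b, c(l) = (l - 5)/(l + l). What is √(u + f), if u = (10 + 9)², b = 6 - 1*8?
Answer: 2*√74 ≈ 17.205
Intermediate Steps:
c(l) = (-5 + l)/(2*l) (c(l) = (-5 + l)/((2*l)) = (-5 + l)*(1/(2*l)) = (-5 + l)/(2*l))
b = -2 (b = 6 - 8 = -2)
u = 361 (u = 19² = 361)
h(V, N) = -2
f = -65 (f = -4 + (-2 - 1*59) = -4 + (-2 - 59) = -4 - 61 = -65)
√(u + f) = √(361 - 65) = √296 = 2*√74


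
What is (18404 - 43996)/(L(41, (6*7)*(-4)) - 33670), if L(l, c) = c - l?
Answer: 25592/33879 ≈ 0.75539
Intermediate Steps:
(18404 - 43996)/(L(41, (6*7)*(-4)) - 33670) = (18404 - 43996)/(((6*7)*(-4) - 1*41) - 33670) = -25592/((42*(-4) - 41) - 33670) = -25592/((-168 - 41) - 33670) = -25592/(-209 - 33670) = -25592/(-33879) = -25592*(-1/33879) = 25592/33879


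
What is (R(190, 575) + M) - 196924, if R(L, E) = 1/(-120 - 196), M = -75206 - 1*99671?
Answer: -117489117/316 ≈ -3.7180e+5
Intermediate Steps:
M = -174877 (M = -75206 - 99671 = -174877)
R(L, E) = -1/316 (R(L, E) = 1/(-316) = -1/316)
(R(190, 575) + M) - 196924 = (-1/316 - 174877) - 196924 = -55261133/316 - 196924 = -117489117/316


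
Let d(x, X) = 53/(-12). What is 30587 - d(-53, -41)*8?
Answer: 91867/3 ≈ 30622.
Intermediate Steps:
d(x, X) = -53/12 (d(x, X) = 53*(-1/12) = -53/12)
30587 - d(-53, -41)*8 = 30587 - (-53)*8/12 = 30587 - 1*(-106/3) = 30587 + 106/3 = 91867/3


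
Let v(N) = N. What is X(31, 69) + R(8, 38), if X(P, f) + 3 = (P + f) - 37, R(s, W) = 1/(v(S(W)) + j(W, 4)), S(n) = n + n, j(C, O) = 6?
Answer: 4921/82 ≈ 60.012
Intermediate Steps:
S(n) = 2*n
R(s, W) = 1/(6 + 2*W) (R(s, W) = 1/(2*W + 6) = 1/(6 + 2*W))
X(P, f) = -40 + P + f (X(P, f) = -3 + ((P + f) - 37) = -3 + (-37 + P + f) = -40 + P + f)
X(31, 69) + R(8, 38) = (-40 + 31 + 69) + 1/(2*(3 + 38)) = 60 + (1/2)/41 = 60 + (1/2)*(1/41) = 60 + 1/82 = 4921/82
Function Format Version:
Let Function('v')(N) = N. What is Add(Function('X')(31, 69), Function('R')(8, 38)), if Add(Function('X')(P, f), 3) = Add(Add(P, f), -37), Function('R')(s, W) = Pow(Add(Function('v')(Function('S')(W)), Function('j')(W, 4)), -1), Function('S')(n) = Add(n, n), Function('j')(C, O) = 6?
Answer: Rational(4921, 82) ≈ 60.012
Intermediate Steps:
Function('S')(n) = Mul(2, n)
Function('R')(s, W) = Pow(Add(6, Mul(2, W)), -1) (Function('R')(s, W) = Pow(Add(Mul(2, W), 6), -1) = Pow(Add(6, Mul(2, W)), -1))
Function('X')(P, f) = Add(-40, P, f) (Function('X')(P, f) = Add(-3, Add(Add(P, f), -37)) = Add(-3, Add(-37, P, f)) = Add(-40, P, f))
Add(Function('X')(31, 69), Function('R')(8, 38)) = Add(Add(-40, 31, 69), Mul(Rational(1, 2), Pow(Add(3, 38), -1))) = Add(60, Mul(Rational(1, 2), Pow(41, -1))) = Add(60, Mul(Rational(1, 2), Rational(1, 41))) = Add(60, Rational(1, 82)) = Rational(4921, 82)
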